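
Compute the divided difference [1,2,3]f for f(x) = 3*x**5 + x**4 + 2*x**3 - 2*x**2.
305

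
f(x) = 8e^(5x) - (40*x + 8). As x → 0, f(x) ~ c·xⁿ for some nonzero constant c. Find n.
2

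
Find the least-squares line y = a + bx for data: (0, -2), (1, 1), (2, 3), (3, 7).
a = -21/10, b = 29/10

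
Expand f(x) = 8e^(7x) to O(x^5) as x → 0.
8 + 56*x + 196*x**2 + 1372*x**3/3 + 2401*x**4/3 + O(x**5)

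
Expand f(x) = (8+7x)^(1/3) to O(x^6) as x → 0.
2 + 7*x/12 - 49*x**2/288 + 1715*x**3/20736 - 12005*x**4/248832 + 184877*x**5/5971968 + O(x**6)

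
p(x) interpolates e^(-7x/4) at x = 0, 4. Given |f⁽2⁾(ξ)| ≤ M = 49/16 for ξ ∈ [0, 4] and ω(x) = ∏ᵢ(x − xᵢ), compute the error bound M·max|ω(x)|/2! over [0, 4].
49/8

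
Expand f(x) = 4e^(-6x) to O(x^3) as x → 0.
4 - 24*x + 72*x**2 + O(x**3)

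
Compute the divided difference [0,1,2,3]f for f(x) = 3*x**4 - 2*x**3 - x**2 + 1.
16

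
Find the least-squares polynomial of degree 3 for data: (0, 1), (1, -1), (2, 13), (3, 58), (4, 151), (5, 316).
44/63 + (-277/189)x + (-613/252)x² + (331/108)x³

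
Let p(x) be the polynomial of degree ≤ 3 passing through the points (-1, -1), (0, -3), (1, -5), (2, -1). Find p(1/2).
-35/8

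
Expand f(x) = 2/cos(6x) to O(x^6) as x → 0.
2 + 36*x**2 + 540*x**4 + O(x**6)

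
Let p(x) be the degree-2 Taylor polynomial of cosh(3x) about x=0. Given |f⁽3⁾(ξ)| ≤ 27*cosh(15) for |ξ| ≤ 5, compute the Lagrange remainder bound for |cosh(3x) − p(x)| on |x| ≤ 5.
1125*cosh(15)/2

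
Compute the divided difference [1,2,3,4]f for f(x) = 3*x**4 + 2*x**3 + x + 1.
32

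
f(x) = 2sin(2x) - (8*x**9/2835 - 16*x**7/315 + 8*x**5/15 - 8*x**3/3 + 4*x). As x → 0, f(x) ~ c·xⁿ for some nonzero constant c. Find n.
11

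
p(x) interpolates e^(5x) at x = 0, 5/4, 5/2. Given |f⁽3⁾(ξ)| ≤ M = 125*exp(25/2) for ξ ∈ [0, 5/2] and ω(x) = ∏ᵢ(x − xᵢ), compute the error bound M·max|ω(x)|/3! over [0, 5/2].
15625*sqrt(3)*exp(25/2)/1728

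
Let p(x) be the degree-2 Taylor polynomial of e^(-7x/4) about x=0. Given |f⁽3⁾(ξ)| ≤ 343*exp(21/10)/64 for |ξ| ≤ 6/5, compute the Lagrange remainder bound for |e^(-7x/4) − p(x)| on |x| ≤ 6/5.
3087*exp(21/10)/2000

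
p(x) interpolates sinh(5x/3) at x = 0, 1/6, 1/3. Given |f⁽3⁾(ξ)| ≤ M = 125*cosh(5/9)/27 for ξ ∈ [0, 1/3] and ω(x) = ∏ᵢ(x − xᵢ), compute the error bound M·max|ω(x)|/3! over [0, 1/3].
125*sqrt(3)*cosh(5/9)/157464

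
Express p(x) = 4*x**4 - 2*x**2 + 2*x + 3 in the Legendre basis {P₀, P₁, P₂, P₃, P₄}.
(47/15)P₀ + (2)P₁ + (20/21)P₂ + (32/35)P₄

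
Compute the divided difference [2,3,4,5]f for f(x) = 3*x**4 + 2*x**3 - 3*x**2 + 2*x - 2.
44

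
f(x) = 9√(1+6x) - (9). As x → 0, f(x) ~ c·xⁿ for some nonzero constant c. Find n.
1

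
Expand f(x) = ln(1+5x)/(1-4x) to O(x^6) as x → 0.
5*x + 15*x**2/2 + 215*x**3/3 + 1565*x**4/12 + 3440*x**5/3 + O(x**6)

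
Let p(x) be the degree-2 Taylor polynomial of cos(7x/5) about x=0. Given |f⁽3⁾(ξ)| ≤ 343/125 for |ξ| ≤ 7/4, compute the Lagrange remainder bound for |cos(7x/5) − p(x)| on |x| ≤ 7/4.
117649/48000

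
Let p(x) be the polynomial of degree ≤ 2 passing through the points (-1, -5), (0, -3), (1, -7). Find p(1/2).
-17/4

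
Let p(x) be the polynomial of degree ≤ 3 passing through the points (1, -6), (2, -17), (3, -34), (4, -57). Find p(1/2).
-11/4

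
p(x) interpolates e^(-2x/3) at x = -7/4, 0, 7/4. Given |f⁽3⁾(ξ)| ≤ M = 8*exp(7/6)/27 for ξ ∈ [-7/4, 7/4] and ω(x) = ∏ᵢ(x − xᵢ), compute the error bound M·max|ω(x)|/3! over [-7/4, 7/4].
343*sqrt(3)*exp(7/6)/5832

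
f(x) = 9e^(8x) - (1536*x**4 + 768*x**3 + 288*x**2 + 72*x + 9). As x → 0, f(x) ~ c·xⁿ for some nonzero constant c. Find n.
5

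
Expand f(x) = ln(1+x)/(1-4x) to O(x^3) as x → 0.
x + 7*x**2/2 + O(x**3)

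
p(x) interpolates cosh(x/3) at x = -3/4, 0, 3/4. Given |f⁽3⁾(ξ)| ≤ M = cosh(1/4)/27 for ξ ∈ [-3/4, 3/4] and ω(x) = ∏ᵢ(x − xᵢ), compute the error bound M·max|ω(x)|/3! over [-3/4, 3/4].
sqrt(3)*cosh(1/4)/1728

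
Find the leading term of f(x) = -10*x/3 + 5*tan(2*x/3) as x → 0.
40*x**3/81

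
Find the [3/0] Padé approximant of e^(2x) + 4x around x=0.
4*x**3/3 + 2*x**2 + 6*x + 1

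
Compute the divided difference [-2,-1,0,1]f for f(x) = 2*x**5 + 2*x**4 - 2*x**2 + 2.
6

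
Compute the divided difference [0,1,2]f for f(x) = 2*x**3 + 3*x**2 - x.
9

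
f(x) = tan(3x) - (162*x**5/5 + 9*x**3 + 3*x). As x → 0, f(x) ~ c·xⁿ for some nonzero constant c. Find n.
7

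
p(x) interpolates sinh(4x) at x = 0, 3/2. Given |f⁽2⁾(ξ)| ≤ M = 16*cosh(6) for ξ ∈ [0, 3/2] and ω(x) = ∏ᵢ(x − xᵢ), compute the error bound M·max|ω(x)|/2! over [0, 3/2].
9*cosh(6)/2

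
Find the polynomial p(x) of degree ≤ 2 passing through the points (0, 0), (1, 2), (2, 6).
x**2 + x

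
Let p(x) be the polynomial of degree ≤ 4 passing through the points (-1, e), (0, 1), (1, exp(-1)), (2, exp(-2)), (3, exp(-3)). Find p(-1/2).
(-70*exp(2) - 5 + 28*e + 35*(e + 4)*exp(3))*exp(-3)/128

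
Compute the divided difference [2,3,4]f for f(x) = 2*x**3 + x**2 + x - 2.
19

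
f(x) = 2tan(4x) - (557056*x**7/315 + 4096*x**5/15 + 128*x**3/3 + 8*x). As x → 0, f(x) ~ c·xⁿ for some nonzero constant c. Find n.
9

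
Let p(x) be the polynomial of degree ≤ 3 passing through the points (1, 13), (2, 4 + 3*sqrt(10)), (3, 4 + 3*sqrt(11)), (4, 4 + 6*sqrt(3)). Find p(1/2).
-105*sqrt(10)/16 - 15*sqrt(3)/8 + 63*sqrt(11)/16 + 379/16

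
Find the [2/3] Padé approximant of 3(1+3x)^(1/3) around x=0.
(21*x**2/2 + 12*x + 3)/(-x**3/6 + 3*x**2/2 + 3*x + 1)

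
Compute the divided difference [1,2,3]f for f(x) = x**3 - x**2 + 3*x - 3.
5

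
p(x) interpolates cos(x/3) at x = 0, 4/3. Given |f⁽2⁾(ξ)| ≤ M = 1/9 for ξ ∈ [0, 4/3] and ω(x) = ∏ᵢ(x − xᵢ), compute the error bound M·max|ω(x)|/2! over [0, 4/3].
2/81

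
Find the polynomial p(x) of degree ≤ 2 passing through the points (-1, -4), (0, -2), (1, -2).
-x**2 + x - 2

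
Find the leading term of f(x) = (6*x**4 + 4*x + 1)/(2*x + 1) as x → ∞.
3*x**3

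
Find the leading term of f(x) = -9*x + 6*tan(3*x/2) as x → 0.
27*x**3/4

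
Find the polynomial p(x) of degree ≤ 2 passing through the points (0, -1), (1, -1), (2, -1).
-1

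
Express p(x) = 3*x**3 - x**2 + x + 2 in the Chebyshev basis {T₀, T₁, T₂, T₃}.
(3/2)T₀ + (13/4)T₁ + (-1/2)T₂ + (3/4)T₃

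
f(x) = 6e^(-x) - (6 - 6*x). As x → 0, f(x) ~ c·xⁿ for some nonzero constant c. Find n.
2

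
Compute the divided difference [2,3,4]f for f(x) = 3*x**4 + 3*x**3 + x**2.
193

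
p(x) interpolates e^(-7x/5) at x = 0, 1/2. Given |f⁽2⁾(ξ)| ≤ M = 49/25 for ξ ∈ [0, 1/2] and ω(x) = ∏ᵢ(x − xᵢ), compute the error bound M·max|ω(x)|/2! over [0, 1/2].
49/800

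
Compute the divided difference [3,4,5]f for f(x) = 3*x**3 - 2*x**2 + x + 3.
34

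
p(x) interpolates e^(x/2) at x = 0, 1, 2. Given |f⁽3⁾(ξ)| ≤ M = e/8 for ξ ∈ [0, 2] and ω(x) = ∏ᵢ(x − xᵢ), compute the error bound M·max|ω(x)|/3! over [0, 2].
sqrt(3)*e/216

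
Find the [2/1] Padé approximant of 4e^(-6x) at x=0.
(24*x**2 - 16*x + 4)/(2*x + 1)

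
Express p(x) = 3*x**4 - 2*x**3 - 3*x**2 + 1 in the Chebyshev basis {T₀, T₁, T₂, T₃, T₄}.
(5/8)T₀ + (-3/2)T₁ + (-1/2)T₃ + (3/8)T₄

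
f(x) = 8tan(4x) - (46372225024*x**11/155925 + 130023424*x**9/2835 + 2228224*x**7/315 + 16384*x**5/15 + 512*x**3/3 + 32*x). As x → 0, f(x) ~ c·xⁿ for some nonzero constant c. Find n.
13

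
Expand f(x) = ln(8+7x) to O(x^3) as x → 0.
log(8) + 7*x/8 - 49*x**2/128 + O(x**3)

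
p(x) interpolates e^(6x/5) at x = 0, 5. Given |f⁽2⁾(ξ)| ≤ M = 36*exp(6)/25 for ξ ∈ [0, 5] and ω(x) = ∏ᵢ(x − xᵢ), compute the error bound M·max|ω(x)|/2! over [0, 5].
9*exp(6)/2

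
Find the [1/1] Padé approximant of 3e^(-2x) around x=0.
(3 - 3*x)/(x + 1)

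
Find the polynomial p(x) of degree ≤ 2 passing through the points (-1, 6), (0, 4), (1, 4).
x**2 - x + 4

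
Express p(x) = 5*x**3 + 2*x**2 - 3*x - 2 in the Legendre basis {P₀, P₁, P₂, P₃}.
(-4/3)P₀ + (4/3)P₂ + (2)P₃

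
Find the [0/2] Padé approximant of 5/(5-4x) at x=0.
1/(1 - 4*x/5)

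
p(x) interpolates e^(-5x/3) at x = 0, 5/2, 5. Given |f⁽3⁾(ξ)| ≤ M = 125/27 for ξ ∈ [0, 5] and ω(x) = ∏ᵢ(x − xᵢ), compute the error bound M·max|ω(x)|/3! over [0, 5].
15625*sqrt(3)/5832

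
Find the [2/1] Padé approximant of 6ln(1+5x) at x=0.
5*x*(5*x + 6)/(10*x/3 + 1)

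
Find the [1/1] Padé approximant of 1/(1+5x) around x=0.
1/(5*x + 1)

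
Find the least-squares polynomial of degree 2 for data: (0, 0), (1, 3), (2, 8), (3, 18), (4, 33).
12/35 + (-13/70)x + (29/14)x²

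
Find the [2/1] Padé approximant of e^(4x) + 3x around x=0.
(-4*x**2/3 + 17*x/3 + 1)/(1 - 4*x/3)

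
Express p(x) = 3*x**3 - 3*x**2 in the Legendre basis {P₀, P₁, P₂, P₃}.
-P₀ + (9/5)P₁ + (-2)P₂ + (6/5)P₃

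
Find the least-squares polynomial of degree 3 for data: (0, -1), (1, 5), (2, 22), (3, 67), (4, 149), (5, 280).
-7/9 + (431/189)x + (185/252)x² + (217/108)x³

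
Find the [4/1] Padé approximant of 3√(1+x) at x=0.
(9*x**4/640 - 3*x**3/40 + 27*x**2/40 + 18*x/5 + 3)/(7*x/10 + 1)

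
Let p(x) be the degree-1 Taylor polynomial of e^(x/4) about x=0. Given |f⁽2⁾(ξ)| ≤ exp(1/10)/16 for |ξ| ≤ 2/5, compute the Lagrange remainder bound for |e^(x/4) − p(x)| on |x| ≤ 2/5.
exp(1/10)/200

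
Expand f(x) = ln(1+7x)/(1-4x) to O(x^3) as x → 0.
7*x + 7*x**2/2 + O(x**3)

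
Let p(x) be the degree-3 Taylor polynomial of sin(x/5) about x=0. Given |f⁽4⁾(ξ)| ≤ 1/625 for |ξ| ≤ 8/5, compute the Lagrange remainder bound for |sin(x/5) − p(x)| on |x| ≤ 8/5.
512/1171875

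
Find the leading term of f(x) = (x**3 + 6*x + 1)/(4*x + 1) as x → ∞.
x**2/4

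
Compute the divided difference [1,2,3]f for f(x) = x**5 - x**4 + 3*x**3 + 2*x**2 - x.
85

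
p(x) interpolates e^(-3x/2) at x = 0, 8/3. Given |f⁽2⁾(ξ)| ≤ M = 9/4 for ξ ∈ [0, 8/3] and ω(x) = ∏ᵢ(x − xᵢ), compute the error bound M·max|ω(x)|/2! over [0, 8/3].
2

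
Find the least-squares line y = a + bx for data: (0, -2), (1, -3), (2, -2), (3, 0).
a = -14/5, b = 7/10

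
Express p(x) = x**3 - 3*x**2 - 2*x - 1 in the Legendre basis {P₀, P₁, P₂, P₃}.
(-2)P₀ + (-7/5)P₁ + (-2)P₂ + (2/5)P₃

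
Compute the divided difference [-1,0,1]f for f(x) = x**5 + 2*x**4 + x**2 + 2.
3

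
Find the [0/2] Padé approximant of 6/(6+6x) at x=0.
1/(x + 1)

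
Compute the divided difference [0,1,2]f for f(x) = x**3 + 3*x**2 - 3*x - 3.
6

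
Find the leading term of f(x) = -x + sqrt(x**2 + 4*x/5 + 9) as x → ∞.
2/5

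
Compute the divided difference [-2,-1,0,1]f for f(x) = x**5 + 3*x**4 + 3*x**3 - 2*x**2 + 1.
2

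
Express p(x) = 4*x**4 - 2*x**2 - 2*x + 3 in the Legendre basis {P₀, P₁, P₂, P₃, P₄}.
(47/15)P₀ + (-2)P₁ + (20/21)P₂ + (32/35)P₄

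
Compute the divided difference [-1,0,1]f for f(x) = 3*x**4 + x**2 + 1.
4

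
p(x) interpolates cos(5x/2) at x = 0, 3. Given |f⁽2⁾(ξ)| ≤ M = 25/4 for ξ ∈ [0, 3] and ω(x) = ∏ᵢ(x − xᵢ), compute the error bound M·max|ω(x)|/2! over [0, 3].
225/32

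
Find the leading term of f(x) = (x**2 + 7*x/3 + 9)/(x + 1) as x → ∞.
x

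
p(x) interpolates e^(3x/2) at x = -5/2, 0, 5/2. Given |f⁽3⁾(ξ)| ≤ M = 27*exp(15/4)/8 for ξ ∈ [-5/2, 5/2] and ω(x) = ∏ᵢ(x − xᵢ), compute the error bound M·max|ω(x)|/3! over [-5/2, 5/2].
125*sqrt(3)*exp(15/4)/64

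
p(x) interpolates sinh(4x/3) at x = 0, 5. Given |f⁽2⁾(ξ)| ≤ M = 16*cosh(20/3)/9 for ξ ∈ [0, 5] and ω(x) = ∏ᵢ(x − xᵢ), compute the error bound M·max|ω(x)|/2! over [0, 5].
50*cosh(20/3)/9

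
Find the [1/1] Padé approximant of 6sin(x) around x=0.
6*x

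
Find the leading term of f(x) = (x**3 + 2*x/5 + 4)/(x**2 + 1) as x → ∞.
x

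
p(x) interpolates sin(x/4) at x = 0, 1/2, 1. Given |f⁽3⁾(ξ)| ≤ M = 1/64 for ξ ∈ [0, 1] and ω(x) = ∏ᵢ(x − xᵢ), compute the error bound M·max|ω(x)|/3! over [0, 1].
sqrt(3)/13824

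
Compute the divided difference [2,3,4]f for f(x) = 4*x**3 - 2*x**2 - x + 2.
34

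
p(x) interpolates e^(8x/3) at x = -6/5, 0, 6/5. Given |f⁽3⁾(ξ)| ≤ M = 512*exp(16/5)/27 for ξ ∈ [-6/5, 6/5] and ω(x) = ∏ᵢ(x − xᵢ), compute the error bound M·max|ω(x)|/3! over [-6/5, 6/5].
4096*sqrt(3)*exp(16/5)/3375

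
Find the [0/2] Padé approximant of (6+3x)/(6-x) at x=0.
1/(x**2/3 - 2*x/3 + 1)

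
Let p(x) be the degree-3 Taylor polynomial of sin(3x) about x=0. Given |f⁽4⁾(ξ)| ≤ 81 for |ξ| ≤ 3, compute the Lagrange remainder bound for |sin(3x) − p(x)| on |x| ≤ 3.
2187/8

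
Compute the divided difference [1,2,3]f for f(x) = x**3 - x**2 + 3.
5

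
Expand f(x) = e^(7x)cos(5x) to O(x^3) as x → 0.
1 + 7*x + 12*x**2 + O(x**3)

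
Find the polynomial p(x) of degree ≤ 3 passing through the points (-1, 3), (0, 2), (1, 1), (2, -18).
-3*x**3 + 2*x + 2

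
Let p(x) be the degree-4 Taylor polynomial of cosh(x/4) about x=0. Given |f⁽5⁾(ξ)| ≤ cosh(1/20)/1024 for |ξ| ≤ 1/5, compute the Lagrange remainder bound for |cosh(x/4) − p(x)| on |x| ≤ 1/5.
cosh(1/20)/384000000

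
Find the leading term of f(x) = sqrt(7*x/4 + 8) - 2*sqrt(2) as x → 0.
7*sqrt(2)*x/32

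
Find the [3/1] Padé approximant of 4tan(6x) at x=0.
288*x**3 + 24*x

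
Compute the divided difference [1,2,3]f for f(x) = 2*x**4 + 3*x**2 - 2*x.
53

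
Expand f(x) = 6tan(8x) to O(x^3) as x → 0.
48*x + O(x**3)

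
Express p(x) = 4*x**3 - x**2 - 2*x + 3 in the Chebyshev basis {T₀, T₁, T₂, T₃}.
(5/2)T₀ + T₁ + (-1/2)T₂ + T₃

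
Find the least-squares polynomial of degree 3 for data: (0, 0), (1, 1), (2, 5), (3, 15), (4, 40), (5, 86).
-1/7 + (19/6)x + (-73/28)x² + (13/12)x³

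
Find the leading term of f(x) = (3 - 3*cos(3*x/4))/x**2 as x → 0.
27/32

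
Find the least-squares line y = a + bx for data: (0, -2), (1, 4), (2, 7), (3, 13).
a = -17/10, b = 24/5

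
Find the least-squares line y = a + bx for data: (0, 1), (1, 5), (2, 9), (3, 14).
a = 4/5, b = 43/10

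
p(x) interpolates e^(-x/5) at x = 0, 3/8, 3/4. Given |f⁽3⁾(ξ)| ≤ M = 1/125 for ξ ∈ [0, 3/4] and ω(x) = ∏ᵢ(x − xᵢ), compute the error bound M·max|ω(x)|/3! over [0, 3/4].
sqrt(3)/64000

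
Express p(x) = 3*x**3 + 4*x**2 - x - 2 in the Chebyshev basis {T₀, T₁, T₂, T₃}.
(5/4)T₁ + (2)T₂ + (3/4)T₃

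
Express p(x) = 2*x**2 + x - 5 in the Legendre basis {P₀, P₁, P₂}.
(-13/3)P₀ + P₁ + (4/3)P₂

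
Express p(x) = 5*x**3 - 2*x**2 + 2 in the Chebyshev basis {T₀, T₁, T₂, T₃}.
T₀ + (15/4)T₁ - T₂ + (5/4)T₃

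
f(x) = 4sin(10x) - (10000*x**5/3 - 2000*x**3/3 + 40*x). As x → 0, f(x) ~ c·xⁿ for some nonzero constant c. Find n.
7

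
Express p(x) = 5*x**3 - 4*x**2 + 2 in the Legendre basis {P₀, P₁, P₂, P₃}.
(2/3)P₀ + (3)P₁ + (-8/3)P₂ + (2)P₃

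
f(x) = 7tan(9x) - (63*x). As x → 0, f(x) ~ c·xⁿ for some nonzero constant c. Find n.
3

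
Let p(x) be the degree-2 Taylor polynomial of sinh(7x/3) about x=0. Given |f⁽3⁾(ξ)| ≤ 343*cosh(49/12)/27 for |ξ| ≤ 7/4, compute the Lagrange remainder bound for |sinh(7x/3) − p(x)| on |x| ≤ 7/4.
117649*cosh(49/12)/10368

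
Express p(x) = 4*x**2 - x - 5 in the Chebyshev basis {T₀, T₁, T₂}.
(-3)T₀ - T₁ + (2)T₂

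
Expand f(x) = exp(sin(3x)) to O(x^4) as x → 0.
1 + 3*x + 9*x**2/2 + O(x**4)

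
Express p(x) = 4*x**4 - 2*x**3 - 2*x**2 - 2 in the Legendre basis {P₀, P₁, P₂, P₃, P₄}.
(-28/15)P₀ + (-6/5)P₁ + (20/21)P₂ + (-4/5)P₃ + (32/35)P₄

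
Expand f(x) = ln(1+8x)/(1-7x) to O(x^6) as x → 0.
8*x + 24*x**2 + 1016*x**3/3 + 4040*x**4/3 + 239704*x**5/15 + O(x**6)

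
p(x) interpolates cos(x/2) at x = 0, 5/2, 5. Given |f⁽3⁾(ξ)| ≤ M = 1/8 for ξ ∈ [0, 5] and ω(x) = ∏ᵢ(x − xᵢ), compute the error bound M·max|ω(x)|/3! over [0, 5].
125*sqrt(3)/1728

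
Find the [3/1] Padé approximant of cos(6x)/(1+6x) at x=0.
(9*x**3 - 21*x**2 + x/2 + 1)/(13*x/2 + 1)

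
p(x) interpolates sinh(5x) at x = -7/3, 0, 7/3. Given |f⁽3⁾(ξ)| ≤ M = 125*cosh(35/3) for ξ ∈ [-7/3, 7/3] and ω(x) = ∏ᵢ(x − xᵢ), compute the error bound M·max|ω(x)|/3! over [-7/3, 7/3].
42875*sqrt(3)*cosh(35/3)/729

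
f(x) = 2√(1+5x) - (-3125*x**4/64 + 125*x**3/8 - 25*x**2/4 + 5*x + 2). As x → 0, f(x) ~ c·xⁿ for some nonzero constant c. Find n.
5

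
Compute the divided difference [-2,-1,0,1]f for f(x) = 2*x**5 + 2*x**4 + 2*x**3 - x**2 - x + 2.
8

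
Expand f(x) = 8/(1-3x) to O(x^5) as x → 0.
8 + 24*x + 72*x**2 + 216*x**3 + 648*x**4 + O(x**5)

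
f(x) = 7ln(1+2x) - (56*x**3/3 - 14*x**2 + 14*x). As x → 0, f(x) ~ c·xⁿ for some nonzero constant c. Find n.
4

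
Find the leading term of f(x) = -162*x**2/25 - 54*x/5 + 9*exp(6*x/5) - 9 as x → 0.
324*x**3/125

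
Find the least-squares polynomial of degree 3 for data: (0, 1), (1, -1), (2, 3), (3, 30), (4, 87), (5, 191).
68/63 + (-803/378)x + (-22/9)x² + (113/54)x³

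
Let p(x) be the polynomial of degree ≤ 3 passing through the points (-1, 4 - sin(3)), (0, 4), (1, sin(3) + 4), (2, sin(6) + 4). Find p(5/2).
35*sin(6)/16 - 15*sin(3)/8 + 4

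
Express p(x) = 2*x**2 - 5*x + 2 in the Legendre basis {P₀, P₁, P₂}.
(8/3)P₀ + (-5)P₁ + (4/3)P₂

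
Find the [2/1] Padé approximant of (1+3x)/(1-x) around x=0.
(3*x + 1)/(1 - x)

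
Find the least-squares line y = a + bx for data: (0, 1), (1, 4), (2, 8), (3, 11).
a = 9/10, b = 17/5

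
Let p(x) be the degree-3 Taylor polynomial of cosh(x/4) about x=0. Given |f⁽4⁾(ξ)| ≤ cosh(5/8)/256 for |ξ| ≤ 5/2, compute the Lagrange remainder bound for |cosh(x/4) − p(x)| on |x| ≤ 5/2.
625*cosh(5/8)/98304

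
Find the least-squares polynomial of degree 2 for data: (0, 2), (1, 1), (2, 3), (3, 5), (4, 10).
67/35 + (-10/7)x + (6/7)x²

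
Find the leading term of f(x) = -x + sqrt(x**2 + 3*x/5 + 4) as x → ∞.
3/10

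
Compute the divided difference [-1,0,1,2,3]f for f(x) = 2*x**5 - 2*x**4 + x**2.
8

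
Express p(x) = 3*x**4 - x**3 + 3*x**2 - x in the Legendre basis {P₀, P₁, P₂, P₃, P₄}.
(8/5)P₀ + (-8/5)P₁ + (26/7)P₂ + (-2/5)P₃ + (24/35)P₄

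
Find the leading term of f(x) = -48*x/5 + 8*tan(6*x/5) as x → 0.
576*x**3/125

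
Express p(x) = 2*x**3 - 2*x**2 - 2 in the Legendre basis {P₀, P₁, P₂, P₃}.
(-8/3)P₀ + (6/5)P₁ + (-4/3)P₂ + (4/5)P₃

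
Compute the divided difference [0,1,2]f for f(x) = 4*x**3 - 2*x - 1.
12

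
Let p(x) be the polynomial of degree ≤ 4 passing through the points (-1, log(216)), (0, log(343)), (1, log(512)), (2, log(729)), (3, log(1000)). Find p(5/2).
log(729*2**(25/32)*3382626068196259438991546630859375**(3/128)*7**(21/32)/32)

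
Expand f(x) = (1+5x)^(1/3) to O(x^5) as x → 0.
1 + 5*x/3 - 25*x**2/9 + 625*x**3/81 - 6250*x**4/243 + O(x**5)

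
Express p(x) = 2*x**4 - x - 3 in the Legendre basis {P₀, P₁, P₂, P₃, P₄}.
(-13/5)P₀ - P₁ + (8/7)P₂ + (16/35)P₄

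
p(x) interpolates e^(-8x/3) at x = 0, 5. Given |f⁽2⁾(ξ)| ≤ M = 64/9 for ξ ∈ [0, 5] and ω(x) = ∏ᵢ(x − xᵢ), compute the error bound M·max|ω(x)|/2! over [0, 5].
200/9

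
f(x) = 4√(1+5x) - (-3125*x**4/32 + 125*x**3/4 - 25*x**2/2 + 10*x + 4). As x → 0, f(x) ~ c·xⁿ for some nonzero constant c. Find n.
5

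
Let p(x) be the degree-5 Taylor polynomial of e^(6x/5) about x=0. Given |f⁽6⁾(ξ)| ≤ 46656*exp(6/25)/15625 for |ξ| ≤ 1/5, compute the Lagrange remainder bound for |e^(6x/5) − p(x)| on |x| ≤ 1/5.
324*exp(6/25)/1220703125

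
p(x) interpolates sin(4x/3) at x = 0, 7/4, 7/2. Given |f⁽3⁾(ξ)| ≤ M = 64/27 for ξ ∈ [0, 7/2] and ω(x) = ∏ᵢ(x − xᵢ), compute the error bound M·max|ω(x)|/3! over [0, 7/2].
343*sqrt(3)/729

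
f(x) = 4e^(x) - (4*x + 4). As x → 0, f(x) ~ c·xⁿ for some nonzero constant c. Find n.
2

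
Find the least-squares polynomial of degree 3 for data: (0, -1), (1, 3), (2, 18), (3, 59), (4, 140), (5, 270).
-101/126 + (935/756)x + (-37/252)x² + (58/27)x³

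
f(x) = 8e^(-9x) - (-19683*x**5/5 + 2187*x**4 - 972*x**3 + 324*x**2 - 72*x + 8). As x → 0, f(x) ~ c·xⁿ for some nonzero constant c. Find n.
6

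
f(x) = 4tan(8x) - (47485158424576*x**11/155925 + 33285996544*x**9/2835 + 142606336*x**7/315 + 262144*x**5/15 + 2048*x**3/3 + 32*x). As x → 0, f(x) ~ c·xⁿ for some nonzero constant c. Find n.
13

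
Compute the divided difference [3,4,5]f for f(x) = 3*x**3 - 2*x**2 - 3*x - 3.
34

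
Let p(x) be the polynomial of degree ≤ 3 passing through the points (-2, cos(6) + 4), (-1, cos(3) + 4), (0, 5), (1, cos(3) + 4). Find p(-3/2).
cos(3) + 5*cos(6)/16 + 59/16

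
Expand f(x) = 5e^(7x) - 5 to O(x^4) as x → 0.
35*x + 245*x**2/2 + 1715*x**3/6 + O(x**4)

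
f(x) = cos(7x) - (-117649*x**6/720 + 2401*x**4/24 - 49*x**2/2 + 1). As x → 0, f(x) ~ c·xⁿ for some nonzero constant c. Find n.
8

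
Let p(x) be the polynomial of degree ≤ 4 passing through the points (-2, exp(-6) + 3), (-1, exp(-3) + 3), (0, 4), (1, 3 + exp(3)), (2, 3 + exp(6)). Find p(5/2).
(-420*exp(9) - 180*exp(3) + 35 + 762*exp(6) + 315*exp(12))*exp(-6)/128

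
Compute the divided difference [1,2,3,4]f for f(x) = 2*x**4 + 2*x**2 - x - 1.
20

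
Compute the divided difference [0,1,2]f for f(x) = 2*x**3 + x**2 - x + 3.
7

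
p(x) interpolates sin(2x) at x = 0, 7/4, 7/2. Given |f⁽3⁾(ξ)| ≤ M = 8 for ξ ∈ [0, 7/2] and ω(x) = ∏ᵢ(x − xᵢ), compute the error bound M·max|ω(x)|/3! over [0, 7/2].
343*sqrt(3)/216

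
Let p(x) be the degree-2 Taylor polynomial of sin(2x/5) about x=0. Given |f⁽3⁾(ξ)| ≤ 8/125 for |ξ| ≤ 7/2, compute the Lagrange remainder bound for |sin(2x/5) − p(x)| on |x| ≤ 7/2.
343/750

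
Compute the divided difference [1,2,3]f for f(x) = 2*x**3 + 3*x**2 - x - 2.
15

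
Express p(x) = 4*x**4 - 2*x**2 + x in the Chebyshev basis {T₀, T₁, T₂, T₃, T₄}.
(1/2)T₀ + T₁ + T₂ + (1/2)T₄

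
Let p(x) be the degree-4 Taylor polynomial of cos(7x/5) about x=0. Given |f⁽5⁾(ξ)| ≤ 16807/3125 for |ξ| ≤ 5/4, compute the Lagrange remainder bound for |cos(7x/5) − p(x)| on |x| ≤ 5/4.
16807/122880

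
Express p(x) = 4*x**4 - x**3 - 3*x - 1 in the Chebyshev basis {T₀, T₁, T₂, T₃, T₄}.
(1/2)T₀ + (-15/4)T₁ + (2)T₂ + (-1/4)T₃ + (1/2)T₄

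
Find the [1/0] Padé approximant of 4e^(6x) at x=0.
24*x + 4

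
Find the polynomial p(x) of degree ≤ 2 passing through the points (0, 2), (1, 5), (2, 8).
3*x + 2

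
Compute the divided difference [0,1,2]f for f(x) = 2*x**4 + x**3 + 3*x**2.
20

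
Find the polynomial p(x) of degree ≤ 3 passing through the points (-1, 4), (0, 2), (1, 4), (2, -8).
-3*x**3 + 2*x**2 + 3*x + 2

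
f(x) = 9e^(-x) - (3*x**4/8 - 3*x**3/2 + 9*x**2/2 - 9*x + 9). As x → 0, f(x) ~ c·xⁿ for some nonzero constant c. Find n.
5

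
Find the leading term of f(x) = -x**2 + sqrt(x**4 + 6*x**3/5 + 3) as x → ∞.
3*x/5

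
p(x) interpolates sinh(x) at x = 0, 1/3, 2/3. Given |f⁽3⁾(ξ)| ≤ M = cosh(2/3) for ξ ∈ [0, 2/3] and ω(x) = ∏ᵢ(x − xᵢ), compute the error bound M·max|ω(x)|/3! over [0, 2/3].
sqrt(3)*cosh(2/3)/729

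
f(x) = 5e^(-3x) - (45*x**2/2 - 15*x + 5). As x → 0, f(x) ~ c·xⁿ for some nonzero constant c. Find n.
3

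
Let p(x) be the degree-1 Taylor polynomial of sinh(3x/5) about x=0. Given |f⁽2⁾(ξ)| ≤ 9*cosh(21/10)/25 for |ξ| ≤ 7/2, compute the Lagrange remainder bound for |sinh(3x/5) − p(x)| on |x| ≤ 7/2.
441*cosh(21/10)/200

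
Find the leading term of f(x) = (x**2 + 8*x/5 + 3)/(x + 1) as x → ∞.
x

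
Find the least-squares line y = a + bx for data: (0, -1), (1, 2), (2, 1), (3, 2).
a = -1/5, b = 4/5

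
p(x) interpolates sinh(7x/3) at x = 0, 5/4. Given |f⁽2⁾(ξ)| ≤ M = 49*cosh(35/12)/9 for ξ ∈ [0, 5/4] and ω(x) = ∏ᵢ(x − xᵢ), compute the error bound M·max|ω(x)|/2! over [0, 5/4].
1225*cosh(35/12)/1152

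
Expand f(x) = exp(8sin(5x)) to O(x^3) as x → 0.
1 + 40*x + 800*x**2 + O(x**3)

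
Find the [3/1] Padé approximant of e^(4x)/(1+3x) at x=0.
(896*x**3/39 + 136*x**2/13 + 84*x/13 + 1)/(71*x/13 + 1)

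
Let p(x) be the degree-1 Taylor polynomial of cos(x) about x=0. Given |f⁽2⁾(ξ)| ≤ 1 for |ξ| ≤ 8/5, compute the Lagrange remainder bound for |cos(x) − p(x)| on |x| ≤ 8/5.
32/25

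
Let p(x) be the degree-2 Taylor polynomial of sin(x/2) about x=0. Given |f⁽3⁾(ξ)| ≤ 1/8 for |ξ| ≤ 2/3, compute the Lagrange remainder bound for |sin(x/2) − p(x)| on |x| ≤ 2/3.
1/162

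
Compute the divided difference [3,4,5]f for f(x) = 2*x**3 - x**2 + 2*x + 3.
23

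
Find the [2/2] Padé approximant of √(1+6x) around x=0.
(45*x**2/4 + 15*x/2 + 1)/(9*x**2/4 + 9*x/2 + 1)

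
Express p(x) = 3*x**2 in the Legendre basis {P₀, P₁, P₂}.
P₀ + (2)P₂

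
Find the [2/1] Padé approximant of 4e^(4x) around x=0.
(32*x**2/3 + 32*x/3 + 4)/(1 - 4*x/3)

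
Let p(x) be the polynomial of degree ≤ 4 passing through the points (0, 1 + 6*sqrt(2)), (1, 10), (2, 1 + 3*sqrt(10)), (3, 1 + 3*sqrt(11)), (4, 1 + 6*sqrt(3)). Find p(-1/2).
-913/32 - 135*sqrt(11)/32 + 105*sqrt(3)/64 + 945*sqrt(2)/64 + 567*sqrt(10)/64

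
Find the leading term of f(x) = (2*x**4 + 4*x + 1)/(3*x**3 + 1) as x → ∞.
2*x/3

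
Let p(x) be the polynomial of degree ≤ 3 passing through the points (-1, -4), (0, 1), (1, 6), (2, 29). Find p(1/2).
19/8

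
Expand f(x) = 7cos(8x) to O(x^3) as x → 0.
7 - 224*x**2 + O(x**3)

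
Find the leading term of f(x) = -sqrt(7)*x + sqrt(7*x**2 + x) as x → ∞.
sqrt(7)/14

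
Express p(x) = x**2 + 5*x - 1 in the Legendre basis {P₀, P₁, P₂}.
(-2/3)P₀ + (5)P₁ + (2/3)P₂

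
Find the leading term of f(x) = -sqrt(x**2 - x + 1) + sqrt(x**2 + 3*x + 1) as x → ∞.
2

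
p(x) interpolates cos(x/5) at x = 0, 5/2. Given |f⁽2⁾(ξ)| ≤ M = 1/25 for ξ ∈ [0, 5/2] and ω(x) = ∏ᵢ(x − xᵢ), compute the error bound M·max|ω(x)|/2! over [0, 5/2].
1/32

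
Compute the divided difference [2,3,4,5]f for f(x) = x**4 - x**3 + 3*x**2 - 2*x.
13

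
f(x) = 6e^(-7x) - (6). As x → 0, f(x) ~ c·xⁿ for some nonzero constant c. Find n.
1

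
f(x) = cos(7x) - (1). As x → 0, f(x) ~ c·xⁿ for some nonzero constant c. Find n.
2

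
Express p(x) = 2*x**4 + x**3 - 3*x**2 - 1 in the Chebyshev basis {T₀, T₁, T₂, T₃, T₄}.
(-7/4)T₀ + (3/4)T₁ + (-1/2)T₂ + (1/4)T₃ + (1/4)T₄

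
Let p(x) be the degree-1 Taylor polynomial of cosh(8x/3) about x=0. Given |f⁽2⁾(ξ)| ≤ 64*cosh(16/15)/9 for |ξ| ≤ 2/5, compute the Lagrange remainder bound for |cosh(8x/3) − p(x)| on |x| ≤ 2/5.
128*cosh(16/15)/225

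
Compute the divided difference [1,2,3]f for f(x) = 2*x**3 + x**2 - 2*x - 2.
13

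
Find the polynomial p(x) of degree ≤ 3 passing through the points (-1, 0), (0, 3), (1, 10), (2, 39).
3*x**3 + 2*x**2 + 2*x + 3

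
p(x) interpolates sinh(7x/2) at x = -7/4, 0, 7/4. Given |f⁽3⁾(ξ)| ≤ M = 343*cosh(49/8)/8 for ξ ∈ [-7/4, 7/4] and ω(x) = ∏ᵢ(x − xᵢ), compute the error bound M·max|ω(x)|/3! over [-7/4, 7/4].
117649*sqrt(3)*cosh(49/8)/13824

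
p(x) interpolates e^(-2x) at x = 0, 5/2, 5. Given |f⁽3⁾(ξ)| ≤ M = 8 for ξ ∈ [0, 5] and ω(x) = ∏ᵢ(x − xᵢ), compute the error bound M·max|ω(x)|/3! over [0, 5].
125*sqrt(3)/27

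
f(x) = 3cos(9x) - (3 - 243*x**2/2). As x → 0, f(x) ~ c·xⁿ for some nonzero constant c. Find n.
4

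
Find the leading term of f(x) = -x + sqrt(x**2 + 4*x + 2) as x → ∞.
2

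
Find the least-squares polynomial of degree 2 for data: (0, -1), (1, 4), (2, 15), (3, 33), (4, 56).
-37/35 + (141/70)x + (43/14)x²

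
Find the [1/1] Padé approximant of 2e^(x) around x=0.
(x + 2)/(1 - x/2)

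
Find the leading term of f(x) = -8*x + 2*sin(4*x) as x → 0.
-64*x**3/3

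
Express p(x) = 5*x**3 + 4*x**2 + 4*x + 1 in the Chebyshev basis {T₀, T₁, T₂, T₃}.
(3)T₀ + (31/4)T₁ + (2)T₂ + (5/4)T₃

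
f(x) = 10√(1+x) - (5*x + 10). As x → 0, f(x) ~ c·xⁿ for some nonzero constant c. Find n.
2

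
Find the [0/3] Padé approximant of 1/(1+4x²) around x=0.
1/(4*x**2 + 1)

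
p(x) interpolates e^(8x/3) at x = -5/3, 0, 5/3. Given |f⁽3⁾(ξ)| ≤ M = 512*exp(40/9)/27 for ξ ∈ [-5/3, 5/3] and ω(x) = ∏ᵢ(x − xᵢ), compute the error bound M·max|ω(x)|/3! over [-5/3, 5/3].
64000*sqrt(3)*exp(40/9)/19683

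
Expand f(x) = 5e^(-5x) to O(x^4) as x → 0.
5 - 25*x + 125*x**2/2 - 625*x**3/6 + O(x**4)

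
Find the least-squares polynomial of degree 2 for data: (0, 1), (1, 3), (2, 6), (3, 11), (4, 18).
39/35 + (27/35)x + (6/7)x²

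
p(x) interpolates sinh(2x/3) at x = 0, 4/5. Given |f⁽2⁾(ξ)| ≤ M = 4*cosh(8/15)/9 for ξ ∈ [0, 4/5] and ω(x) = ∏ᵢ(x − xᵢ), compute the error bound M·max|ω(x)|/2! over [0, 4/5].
8*cosh(8/15)/225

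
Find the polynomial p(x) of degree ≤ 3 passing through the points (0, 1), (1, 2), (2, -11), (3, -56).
-3*x**3 + 2*x**2 + 2*x + 1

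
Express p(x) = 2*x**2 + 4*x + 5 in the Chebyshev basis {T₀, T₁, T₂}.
(6)T₀ + (4)T₁ + T₂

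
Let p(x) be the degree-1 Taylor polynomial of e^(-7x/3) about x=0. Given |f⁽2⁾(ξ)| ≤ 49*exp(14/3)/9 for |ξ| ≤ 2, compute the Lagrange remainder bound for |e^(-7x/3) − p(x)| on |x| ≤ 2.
98*exp(14/3)/9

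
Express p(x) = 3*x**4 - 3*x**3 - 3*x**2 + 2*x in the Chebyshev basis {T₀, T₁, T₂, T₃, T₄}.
(-3/8)T₀ + (-1/4)T₁ + (-3/4)T₃ + (3/8)T₄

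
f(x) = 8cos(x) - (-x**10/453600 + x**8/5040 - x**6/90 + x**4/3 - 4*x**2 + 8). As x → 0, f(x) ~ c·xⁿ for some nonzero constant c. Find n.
12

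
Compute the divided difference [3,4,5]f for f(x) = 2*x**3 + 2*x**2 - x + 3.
26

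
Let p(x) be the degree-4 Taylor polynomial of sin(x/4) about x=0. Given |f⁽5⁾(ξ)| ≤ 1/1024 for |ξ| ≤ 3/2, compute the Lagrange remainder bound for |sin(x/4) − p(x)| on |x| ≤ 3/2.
81/1310720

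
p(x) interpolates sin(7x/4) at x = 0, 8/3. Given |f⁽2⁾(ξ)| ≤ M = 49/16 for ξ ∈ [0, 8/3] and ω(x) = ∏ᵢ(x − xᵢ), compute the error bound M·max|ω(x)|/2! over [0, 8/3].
49/18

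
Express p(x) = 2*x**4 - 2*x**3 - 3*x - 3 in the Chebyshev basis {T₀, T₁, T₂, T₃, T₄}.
(-9/4)T₀ + (-9/2)T₁ + T₂ + (-1/2)T₃ + (1/4)T₄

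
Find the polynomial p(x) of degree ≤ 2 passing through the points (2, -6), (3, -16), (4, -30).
2 - 2*x**2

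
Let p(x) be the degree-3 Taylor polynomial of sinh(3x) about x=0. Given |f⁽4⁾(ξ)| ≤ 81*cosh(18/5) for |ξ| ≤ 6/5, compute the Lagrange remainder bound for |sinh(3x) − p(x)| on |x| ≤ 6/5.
4374*cosh(18/5)/625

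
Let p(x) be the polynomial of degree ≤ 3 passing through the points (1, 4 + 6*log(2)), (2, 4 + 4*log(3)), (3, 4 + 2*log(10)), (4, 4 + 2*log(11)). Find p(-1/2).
log(10995116277760000000000000000*11**(5/8)*2**(1/4)*3**(3/4)*5**(7/8)/12846465423973394586004152411) + 4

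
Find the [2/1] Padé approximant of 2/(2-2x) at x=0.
1/(1 - x)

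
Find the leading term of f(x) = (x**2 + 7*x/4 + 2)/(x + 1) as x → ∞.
x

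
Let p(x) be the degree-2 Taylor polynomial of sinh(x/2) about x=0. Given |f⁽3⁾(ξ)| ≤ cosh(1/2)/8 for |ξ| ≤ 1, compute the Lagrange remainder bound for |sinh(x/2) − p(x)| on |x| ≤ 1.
cosh(1/2)/48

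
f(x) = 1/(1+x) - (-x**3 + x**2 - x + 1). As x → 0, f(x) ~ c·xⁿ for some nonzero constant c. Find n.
4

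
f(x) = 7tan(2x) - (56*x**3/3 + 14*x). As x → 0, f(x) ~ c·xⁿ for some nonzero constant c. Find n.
5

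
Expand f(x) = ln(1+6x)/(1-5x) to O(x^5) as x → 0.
6*x + 12*x**2 + 132*x**3 + 336*x**4 + O(x**5)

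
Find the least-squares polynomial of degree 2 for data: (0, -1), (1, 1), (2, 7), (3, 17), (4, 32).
-32/35 + (-13/35)x + (15/7)x²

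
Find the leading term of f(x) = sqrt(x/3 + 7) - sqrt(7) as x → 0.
sqrt(7)*x/42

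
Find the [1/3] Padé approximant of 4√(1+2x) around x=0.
(7*x + 4)/(x**3/8 - x**2/4 + 3*x/4 + 1)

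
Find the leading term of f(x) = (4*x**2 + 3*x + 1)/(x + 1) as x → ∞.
4*x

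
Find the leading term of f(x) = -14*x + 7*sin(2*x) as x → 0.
-28*x**3/3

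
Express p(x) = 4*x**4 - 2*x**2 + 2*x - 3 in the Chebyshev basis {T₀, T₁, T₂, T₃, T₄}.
(-5/2)T₀ + (2)T₁ + T₂ + (1/2)T₄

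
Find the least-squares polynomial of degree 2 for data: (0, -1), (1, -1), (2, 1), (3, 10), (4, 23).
-24/35 + (-247/70)x + (33/14)x²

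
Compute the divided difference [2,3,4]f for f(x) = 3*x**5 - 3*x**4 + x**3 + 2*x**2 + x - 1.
701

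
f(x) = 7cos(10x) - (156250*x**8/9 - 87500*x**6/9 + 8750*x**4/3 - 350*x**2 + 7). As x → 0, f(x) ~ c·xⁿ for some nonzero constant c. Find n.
10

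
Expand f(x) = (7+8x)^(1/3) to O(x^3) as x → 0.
7**(1/3) + 8*7**(1/3)*x/21 - 64*7**(1/3)*x**2/441 + O(x**3)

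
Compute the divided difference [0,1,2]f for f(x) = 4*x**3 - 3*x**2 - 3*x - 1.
9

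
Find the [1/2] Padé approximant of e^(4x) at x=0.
(4*x/3 + 1)/(8*x**2/3 - 8*x/3 + 1)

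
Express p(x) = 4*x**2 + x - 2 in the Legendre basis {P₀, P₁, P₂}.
(-2/3)P₀ + P₁ + (8/3)P₂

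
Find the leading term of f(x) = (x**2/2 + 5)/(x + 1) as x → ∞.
x/2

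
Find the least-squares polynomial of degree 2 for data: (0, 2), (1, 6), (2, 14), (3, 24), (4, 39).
71/35 + (82/35)x + (12/7)x²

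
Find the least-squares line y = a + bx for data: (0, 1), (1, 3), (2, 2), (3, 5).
a = 11/10, b = 11/10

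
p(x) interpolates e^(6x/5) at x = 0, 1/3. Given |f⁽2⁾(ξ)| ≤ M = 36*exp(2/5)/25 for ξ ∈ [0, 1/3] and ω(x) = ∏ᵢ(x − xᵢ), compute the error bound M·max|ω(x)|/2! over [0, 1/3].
exp(2/5)/50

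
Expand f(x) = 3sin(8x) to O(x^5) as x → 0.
24*x - 256*x**3 + O(x**5)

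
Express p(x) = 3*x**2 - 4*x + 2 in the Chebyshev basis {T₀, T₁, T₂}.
(7/2)T₀ + (-4)T₁ + (3/2)T₂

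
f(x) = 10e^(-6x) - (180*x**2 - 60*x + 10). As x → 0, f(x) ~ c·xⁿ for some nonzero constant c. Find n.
3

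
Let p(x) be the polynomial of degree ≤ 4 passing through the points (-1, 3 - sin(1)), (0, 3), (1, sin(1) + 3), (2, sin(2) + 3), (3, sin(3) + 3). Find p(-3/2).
-45*sin(2)/32 + 35*sin(3)/128 + 63*sin(1)/128 + 3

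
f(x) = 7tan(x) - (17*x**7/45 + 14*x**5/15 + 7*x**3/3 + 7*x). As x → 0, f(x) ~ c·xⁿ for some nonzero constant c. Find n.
9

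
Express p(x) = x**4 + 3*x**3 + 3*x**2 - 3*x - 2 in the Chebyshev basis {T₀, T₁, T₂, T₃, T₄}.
(-1/8)T₀ + (-3/4)T₁ + (2)T₂ + (3/4)T₃ + (1/8)T₄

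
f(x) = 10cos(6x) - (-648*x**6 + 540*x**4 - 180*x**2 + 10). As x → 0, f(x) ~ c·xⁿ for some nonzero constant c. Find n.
8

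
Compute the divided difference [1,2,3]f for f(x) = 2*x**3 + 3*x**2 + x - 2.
15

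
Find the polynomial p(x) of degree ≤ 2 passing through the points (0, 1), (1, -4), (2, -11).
-x**2 - 4*x + 1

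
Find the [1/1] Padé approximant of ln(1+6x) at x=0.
6*x/(3*x + 1)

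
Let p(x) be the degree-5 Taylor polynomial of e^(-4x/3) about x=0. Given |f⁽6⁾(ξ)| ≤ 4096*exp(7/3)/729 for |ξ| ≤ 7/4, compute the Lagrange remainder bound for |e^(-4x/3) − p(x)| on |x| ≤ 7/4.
117649*exp(7/3)/524880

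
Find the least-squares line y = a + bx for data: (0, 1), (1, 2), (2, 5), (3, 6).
a = 4/5, b = 9/5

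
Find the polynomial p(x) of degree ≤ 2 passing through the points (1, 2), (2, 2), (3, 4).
x**2 - 3*x + 4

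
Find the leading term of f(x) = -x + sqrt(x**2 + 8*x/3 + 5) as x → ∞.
4/3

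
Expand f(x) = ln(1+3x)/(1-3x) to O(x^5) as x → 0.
3*x + 9*x**2/2 + 45*x**3/2 + 189*x**4/4 + O(x**5)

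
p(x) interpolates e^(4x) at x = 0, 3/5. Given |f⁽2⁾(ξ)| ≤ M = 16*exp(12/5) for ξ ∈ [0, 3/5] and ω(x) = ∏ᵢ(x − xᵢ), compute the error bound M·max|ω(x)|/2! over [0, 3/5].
18*exp(12/5)/25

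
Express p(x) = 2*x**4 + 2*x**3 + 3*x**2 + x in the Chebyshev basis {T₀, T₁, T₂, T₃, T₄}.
(9/4)T₀ + (5/2)T₁ + (5/2)T₂ + (1/2)T₃ + (1/4)T₄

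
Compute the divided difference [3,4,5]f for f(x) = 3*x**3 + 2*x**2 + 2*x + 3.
38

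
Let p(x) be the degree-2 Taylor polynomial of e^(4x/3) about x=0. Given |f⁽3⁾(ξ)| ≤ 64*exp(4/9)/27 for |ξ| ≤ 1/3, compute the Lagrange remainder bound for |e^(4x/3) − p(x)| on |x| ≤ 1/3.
32*exp(4/9)/2187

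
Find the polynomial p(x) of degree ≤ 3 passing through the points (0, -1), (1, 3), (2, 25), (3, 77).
2*x**3 + 3*x**2 - x - 1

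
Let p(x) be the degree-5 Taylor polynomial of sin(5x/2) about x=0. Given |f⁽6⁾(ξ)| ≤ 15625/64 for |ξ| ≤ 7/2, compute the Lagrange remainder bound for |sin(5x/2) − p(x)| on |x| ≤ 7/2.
367653125/589824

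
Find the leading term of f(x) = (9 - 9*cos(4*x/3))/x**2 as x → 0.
8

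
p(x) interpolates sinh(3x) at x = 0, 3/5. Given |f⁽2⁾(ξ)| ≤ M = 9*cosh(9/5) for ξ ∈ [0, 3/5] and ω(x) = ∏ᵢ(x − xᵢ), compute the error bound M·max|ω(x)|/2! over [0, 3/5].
81*cosh(9/5)/200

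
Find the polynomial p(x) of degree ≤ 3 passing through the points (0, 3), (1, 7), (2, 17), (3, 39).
x**3 + 3*x + 3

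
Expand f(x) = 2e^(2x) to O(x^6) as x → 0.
2 + 4*x + 4*x**2 + 8*x**3/3 + 4*x**4/3 + 8*x**5/15 + O(x**6)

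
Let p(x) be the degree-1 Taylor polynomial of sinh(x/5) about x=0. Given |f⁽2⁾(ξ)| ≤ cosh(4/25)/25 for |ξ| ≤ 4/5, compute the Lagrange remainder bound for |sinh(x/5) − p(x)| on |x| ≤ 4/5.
8*cosh(4/25)/625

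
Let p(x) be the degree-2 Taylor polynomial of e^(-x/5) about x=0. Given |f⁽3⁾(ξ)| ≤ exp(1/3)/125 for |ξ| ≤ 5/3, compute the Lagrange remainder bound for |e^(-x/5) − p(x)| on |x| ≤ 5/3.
exp(1/3)/162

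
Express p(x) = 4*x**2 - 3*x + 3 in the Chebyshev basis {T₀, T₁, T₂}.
(5)T₀ + (-3)T₁ + (2)T₂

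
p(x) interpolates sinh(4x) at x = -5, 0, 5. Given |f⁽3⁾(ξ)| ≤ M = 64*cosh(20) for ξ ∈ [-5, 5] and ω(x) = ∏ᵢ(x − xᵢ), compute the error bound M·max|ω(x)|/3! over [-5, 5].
8000*sqrt(3)*cosh(20)/27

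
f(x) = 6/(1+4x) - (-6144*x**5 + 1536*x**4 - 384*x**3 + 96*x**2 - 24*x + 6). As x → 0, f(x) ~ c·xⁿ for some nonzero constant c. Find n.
6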